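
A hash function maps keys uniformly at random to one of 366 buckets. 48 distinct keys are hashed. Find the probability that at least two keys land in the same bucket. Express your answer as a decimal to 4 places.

0.9602

It's easier to compute the probability that all 48 are distinct.
P(all distinct) = 366/366 · 365/366 · ··· · 319/366 ≈ 0.0398.
So the probability of at least one match is 1 − 0.0398 = 0.9602.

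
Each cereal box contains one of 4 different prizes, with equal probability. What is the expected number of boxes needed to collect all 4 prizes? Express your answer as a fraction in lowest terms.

25/3

After i distinct types are collected, each trial gives a new one with probability (4−i)/4, so the expected wait for the next new type is 4/(4−i).
E = 4/4 + 4/3 + 4/2 + 4/1 = 25/3.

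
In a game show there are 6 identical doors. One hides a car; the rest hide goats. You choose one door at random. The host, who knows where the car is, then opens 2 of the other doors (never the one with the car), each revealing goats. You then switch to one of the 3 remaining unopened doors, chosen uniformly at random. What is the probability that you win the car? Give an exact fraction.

Your original door holds the car with probability 1/6, so the other 5 collectively hold it with probability 5/6.
The host can always find 2 empty doors to open, so the reveals don't change that 5/6; it is now spread over the 3 remaining unopened doors.
P(win by switching) = (5/6) · (1/3) = 5/18.

5/18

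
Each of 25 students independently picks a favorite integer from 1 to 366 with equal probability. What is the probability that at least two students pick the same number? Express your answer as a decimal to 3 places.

It's easier to compute the probability that all 25 are distinct.
P(all distinct) = 366/366 · 365/366 · ··· · 342/366 ≈ 0.432.
So the probability of at least one match is 1 − 0.432 = 0.568.

0.568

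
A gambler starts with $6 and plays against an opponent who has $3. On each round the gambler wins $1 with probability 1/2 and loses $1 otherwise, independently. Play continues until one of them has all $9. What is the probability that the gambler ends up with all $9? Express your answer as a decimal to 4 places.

0.6667

With a fair step, P(i) = ½P(i−1) + ½P(i+1) with P(0)=0, P(9)=1 has the linear solution P(i) = i/9.
P(6) = 6/9 = 2/3 ≈ 0.6667.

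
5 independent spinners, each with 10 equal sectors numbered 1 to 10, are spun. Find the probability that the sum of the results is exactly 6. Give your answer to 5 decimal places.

There are 10^5 = 100000 equally likely outcomes.
The number of ordered 5-tuples from {1,…,10} summing to 6 is 5.
P(sum = 6) = 5/100000 = 1/20000 ≈ 0.00005.

0.00005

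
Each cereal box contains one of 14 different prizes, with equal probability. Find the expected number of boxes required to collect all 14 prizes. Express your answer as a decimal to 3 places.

After i distinct types are collected, each trial gives a new one with probability (14−i)/14, so the expected wait for the next new type is 14/(14−i).
E = 14/14 + 14/13 + 14/12 + 14/11 + 14/10 + 14/9 + 14/8 + 14/7 + 14/6 + 14/5 + 14/4 + 14/3 + 14/2 + 14/1 = 1171733/25740 ≈ 45.522.

45.522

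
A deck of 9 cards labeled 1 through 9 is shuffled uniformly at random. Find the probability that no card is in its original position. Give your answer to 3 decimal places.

0.368

This is the derangement probability: permutations of 9 with no fixed point.
D(9) = 9! · (1 − 1/1! + 1/2! − ··· + (−1)^9/9!) = 133496.
P = 133496/362880 = 16687/45360 ≈ 0.368.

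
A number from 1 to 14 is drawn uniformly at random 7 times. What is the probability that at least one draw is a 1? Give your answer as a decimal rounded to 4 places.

P(no draw is a 1) = (13/14)^7 ≈ 0.5953.
P(at least one) = 1 − 0.5953 = 0.4047.

0.4047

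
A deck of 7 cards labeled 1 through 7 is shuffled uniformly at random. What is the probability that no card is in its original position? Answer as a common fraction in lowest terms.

103/280

This is the derangement probability: permutations of 7 with no fixed point.
D(7) = 7! · (1 − 1/1! + 1/2! − ··· + (−1)^7/7!) = 1854.
P = 1854/5040 = 103/280.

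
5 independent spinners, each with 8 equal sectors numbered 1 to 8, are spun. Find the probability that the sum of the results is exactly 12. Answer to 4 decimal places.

There are 8^5 = 32768 equally likely outcomes.
The number of ordered 5-tuples from {1,…,8} summing to 12 is 330.
P(sum = 12) = 330/32768 = 165/16384 ≈ 0.0101.

0.0101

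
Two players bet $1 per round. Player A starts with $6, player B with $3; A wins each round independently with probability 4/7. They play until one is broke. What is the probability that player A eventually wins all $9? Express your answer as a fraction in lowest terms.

Let r = q/p = (3/7)/(4/7) = 3/4. The recurrence P(i) = p·P(i+1) + q·P(i−1) with P(0)=0, P(9)=1 gives P(i) = (1 − r^i)/(1 − r^9).
P(6) = (1 − (3/4)^6) / (1 − (3/4)^9) = 5824/6553.

5824/6553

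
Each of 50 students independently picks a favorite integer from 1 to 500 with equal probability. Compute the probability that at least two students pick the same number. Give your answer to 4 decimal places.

It's easier to compute the probability that all 50 are distinct.
P(all distinct) = 500/500 · 499/500 · ··· · 451/500 ≈ 0.0793.
So the probability of at least one match is 1 − 0.0793 = 0.9207.

0.9207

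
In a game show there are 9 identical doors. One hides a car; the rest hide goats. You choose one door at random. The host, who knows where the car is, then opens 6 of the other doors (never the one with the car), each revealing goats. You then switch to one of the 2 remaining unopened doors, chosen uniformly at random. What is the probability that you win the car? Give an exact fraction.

Your original door holds the car with probability 1/9, so the other 8 collectively hold it with probability 8/9.
The host can always find 6 empty doors to open, so the reveals don't change that 8/9; it is now spread over the 2 remaining unopened doors.
P(win by switching) = (8/9) · (1/2) = 4/9.

4/9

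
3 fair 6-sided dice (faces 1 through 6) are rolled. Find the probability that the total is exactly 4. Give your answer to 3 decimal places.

There are 6^3 = 216 equally likely outcomes.
The number of ordered 3-tuples from {1,…,6} summing to 4 is 3.
P(sum = 4) = 3/216 = 1/72 ≈ 0.014.

0.014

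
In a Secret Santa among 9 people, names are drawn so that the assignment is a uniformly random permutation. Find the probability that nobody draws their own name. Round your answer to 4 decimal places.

This is the derangement probability: permutations of 9 with no fixed point.
D(9) = 9! · (1 − 1/1! + 1/2! − ··· + (−1)^9/9!) = 133496.
P = 133496/362880 = 16687/45360 ≈ 0.3679.

0.3679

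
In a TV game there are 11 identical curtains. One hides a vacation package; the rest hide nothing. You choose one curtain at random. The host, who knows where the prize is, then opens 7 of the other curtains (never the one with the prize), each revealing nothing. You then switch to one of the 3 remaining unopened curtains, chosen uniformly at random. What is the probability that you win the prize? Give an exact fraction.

10/33

Your original curtain holds the prize with probability 1/11, so the other 10 collectively hold it with probability 10/11.
The host can always find 7 empty curtains to open, so the reveals don't change that 10/11; it is now spread over the 3 remaining unopened curtains.
P(win by switching) = (10/11) · (1/3) = 10/33.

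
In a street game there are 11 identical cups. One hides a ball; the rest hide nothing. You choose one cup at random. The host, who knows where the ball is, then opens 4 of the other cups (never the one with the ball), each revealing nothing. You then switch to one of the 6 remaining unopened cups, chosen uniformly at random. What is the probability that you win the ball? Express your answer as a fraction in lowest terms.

5/33

Your original cup holds the ball with probability 1/11, so the other 10 collectively hold it with probability 10/11.
The host can always find 4 empty cups to open, so the reveals don't change that 10/11; it is now spread over the 6 remaining unopened cups.
P(win by switching) = (10/11) · (1/6) = 5/33.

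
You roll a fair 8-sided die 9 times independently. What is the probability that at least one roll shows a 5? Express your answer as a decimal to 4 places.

P(no roll shows a 5) = (7/8)^9 ≈ 0.3007.
P(at least one) = 1 − 0.3007 = 0.6993.

0.6993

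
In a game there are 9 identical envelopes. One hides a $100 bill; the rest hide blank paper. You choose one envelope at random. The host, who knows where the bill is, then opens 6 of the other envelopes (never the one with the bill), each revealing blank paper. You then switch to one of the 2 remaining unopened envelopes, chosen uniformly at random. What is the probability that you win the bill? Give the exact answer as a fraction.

Your original envelope holds the bill with probability 1/9, so the other 8 collectively hold it with probability 8/9.
The host can always find 6 empty envelopes to open, so the reveals don't change that 8/9; it is now spread over the 2 remaining unopened envelopes.
P(win by switching) = (8/9) · (1/2) = 4/9.

4/9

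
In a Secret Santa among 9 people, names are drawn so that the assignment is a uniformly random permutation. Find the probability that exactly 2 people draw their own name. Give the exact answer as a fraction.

103/560

Choose which 2 of the 9 are fixed: C(9,2) = 36 ways.
The remaining 7 must have no fixed point: D(7) = 1854.
P = 36·1854/362880 = 103/560.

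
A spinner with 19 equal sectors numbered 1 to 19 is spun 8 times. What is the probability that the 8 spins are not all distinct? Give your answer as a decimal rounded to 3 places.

0.821

P(all 8 different) = 19/19 · 18/19 · ··· · 12/19 ≈ 0.179.
P(at least two equal) = 1 − 0.179 = 0.821.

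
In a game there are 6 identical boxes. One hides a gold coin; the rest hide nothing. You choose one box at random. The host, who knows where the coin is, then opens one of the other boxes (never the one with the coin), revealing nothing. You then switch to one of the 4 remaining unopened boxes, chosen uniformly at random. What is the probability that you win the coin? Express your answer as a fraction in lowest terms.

Your original box holds the coin with probability 1/6, so the other 5 collectively hold it with probability 5/6.
The host can always find an empty box to open, so this doesn't change that 5/6; it is now spread over the 4 remaining unopened boxes.
P(win by switching) = (5/6) · (1/4) = 5/24.

5/24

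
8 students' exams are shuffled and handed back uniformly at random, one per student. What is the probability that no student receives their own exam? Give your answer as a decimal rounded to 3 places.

0.368

This is the derangement probability: permutations of 8 with no fixed point.
D(8) = 8! · (1 − 1/1! + 1/2! − ··· + (−1)^8/8!) = 14833.
P = 14833/40320 = 2119/5760 ≈ 0.368.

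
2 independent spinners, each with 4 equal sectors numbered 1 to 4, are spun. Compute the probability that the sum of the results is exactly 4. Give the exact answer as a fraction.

3/16

There are 4^2 = 16 equally likely outcomes.
The number of ordered 2-tuples from {1,…,4} summing to 4 is 3.
P(sum = 4) = 3/16.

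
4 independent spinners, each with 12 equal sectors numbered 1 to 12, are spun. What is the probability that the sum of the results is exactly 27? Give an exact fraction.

143/2592

There are 12^4 = 20736 equally likely outcomes.
The number of ordered 4-tuples from {1,…,12} summing to 27 is 1144.
P(sum = 27) = 1144/20736 = 143/2592.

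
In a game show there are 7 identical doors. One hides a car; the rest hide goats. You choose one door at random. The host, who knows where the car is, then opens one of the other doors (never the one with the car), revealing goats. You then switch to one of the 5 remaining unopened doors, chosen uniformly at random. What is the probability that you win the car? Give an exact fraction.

Your original door holds the car with probability 1/7, so the other 6 collectively hold it with probability 6/7.
The host can always find an empty door to open, so this doesn't change that 6/7; it is now spread over the 5 remaining unopened doors.
P(win by switching) = (6/7) · (1/5) = 6/35.

6/35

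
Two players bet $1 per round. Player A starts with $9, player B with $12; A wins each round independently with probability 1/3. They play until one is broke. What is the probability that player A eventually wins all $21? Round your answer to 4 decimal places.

0.0002

Let r = q/p = (2/3)/(1/3) = 2. The recurrence P(i) = p·P(i+1) + q·P(i−1) with P(0)=0, P(21)=1 gives P(i) = (1 − r^i)/(1 − r^21).
P(9) = (1 − (2)^9) / (1 − (2)^21) = 73/299593 ≈ 0.0002.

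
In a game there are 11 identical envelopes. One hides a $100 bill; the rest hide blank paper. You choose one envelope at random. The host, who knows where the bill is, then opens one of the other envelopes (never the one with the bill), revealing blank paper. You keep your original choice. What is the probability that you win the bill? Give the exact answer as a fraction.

1/11

The host can always open an empty envelope regardless of your choice, so this gives no information about your original envelope.
P(win by staying) = 1/11.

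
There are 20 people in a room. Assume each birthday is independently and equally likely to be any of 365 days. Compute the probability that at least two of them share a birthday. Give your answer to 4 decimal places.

It's easier to compute the probability that all 20 are distinct.
P(all distinct) = 365/365 · 364/365 · ··· · 346/365 ≈ 0.5886.
So the probability of at least one match is 1 − 0.5886 = 0.4114.

0.4114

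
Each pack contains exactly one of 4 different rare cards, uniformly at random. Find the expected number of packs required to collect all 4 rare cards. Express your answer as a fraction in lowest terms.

After i distinct types are collected, each trial gives a new one with probability (4−i)/4, so the expected wait for the next new type is 4/(4−i).
E = 4/4 + 4/3 + 4/2 + 4/1 = 25/3.

25/3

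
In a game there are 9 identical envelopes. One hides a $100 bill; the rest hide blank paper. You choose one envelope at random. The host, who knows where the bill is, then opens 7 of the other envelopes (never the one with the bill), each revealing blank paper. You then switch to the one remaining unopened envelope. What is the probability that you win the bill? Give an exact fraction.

Your original envelope holds the bill with probability 1/9, so the other 8 collectively hold it with probability 8/9.
The host can always find 7 empty envelopes to open, so the reveals don't change that 8/9; it is now spread over the 1 remaining unopened envelope.
P(win by switching) = (8/9) · (1/1) = 8/9.

8/9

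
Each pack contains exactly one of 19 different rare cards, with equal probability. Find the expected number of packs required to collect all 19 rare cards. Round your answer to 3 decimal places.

67.407

After i distinct types are collected, each trial gives a new one with probability (19−i)/19, so the expected wait for the next new type is 19/(19−i).
E = 19/19 + 19/18 + 19/17 + 19/16 + 19/15 + 19/14 + 19/13 + 19/12 + 19/11 + 19/10 + 19/9 + 19/8 + 19/7 + 19/6 + 19/5 + 19/4 + 19/3 + 19/2 + 19/1 = 275295799/4084080 ≈ 67.407.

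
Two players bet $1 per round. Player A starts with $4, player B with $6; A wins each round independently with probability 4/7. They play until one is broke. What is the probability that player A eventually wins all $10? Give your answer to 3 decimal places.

Let r = q/p = (3/7)/(4/7) = 3/4. The recurrence P(i) = p·P(i+1) + q·P(i−1) with P(0)=0, P(10)=1 gives P(i) = (1 − r^i)/(1 − r^10).
P(4) = (1 − (3/4)^4) / (1 − (3/4)^10) = 102400/141361 ≈ 0.724.

0.724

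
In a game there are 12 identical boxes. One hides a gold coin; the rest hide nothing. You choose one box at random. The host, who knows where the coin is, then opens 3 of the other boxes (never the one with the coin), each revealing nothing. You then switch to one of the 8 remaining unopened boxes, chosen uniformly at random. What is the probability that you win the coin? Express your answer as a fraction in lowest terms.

Your original box holds the coin with probability 1/12, so the other 11 collectively hold it with probability 11/12.
The host can always find 3 empty boxes to open, so the reveals don't change that 11/12; it is now spread over the 8 remaining unopened boxes.
P(win by switching) = (11/12) · (1/8) = 11/96.

11/96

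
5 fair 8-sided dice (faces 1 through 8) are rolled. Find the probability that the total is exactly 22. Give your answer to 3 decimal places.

0.075

There are 8^5 = 32768 equally likely outcomes.
The number of ordered 5-tuples from {1,…,8} summing to 22 is 2460.
P(sum = 22) = 2460/32768 = 615/8192 ≈ 0.075.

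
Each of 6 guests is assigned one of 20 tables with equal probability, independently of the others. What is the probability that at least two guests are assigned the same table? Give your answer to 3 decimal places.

0.564

It's easier to compute the probability that all 6 are distinct.
P(all distinct) = 20/20 · 19/20 · ··· · 15/20 ≈ 0.436.
So the probability of at least one match is 1 − 0.436 = 0.564.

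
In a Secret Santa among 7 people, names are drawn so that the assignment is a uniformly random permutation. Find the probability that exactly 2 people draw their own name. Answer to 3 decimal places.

0.183

Choose which 2 of the 7 are fixed: C(7,2) = 21 ways.
The remaining 5 must have no fixed point: D(5) = 44.
P = 21·44/5040 = 11/60 ≈ 0.183.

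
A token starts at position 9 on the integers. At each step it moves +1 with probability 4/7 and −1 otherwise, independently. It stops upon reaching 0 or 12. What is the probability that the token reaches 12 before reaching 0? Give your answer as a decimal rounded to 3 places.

Let r = q/p = (3/7)/(4/7) = 3/4. The recurrence P(i) = p·P(i+1) + q·P(i−1) with P(0)=0, P(12)=1 gives P(i) = (1 − r^i)/(1 − r^12).
P(9) = (1 − (3/4)^9) / (1 − (3/4)^12) = 419392/439075 ≈ 0.955.

0.955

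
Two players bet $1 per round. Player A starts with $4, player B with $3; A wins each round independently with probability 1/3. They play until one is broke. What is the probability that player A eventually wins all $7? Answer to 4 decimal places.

Let r = q/p = (2/3)/(1/3) = 2. The recurrence P(i) = p·P(i+1) + q·P(i−1) with P(0)=0, P(7)=1 gives P(i) = (1 − r^i)/(1 − r^7).
P(4) = (1 − (2)^4) / (1 − (2)^7) = 15/127 ≈ 0.1181.

0.1181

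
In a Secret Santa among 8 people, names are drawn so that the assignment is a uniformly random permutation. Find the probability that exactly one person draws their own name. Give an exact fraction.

Choose which one is fixed: C(8,1) = 8 ways.
The remaining 7 must have no fixed point: D(7) = 1854.
P = 8·1854/40320 = 103/280.

103/280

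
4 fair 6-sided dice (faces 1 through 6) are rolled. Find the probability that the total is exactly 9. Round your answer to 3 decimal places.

0.043

There are 6^4 = 1296 equally likely outcomes.
The number of ordered 4-tuples from {1,…,6} summing to 9 is 56.
P(sum = 9) = 56/1296 = 7/162 ≈ 0.043.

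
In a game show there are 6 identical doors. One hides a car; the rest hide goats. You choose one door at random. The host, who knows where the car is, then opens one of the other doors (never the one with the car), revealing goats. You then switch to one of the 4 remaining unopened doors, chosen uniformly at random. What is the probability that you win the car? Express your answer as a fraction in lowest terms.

Your original door holds the car with probability 1/6, so the other 5 collectively hold it with probability 5/6.
The host can always find an empty door to open, so this doesn't change that 5/6; it is now spread over the 4 remaining unopened doors.
P(win by switching) = (5/6) · (1/4) = 5/24.

5/24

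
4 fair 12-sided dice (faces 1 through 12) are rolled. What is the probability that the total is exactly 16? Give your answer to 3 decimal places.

There are 12^4 = 20736 equally likely outcomes.
The number of ordered 4-tuples from {1,…,12} summing to 16 is 451.
P(sum = 16) = 451/20736 ≈ 0.022.

0.022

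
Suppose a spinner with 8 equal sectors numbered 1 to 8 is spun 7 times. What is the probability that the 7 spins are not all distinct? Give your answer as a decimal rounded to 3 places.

P(all 7 different) = 8/8 · 7/8 · ··· · 2/8 ≈ 0.019.
P(at least two equal) = 1 − 0.019 = 0.981.

0.981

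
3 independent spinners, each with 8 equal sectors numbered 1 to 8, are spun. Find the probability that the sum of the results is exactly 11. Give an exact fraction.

There are 8^3 = 512 equally likely outcomes.
The number of ordered 3-tuples from {1,…,8} summing to 11 is 42.
P(sum = 11) = 42/512 = 21/256.

21/256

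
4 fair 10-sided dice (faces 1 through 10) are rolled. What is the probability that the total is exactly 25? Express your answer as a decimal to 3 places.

0.059

There are 10^4 = 10000 equally likely outcomes.
The number of ordered 4-tuples from {1,…,10} summing to 25 is 592.
P(sum = 25) = 592/10000 = 37/625 ≈ 0.059.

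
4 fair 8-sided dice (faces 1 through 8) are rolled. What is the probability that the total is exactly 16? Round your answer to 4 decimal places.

0.0769

There are 8^4 = 4096 equally likely outcomes.
The number of ordered 4-tuples from {1,…,8} summing to 16 is 315.
P(sum = 16) = 315/4096 ≈ 0.0769.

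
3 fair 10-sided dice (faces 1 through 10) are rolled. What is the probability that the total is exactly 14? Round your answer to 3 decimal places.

0.069

There are 10^3 = 1000 equally likely outcomes.
The number of ordered 3-tuples from {1,…,10} summing to 14 is 69.
P(sum = 14) = 69/1000 ≈ 0.069.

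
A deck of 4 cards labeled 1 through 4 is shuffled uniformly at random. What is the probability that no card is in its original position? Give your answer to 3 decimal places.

0.375

This is the derangement probability: permutations of 4 with no fixed point.
D(4) = 4! · (1 − 1/1! + 1/2! − ··· + (−1)^4/4!) = 9.
P = 9/24 = 3/8 ≈ 0.375.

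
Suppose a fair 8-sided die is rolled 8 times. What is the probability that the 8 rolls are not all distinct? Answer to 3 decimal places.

0.998

P(all 8 different) = 8/8 · 7/8 · ··· · 1/8 ≈ 0.002.
P(at least two equal) = 1 − 0.002 = 0.998.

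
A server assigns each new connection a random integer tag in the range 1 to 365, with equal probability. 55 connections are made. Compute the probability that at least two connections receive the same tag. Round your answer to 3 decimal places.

0.986

It's easier to compute the probability that all 55 are distinct.
P(all distinct) = 365/365 · 364/365 · ··· · 311/365 ≈ 0.014.
So the probability of at least one match is 1 − 0.014 = 0.986.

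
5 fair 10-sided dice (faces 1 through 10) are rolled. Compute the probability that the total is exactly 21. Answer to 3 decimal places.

0.038

There are 10^5 = 100000 equally likely outcomes.
The number of ordered 5-tuples from {1,…,10} summing to 21 is 3795.
P(sum = 21) = 3795/100000 = 759/20000 ≈ 0.038.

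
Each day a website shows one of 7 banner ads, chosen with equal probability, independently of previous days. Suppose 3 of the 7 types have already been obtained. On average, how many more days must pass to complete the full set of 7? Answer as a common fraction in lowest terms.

Starting from 3 distinct types, each trial gives a new one with probability (7−i)/7 when i types are held, so the wait for the next new type is 7/(7−i).
E = 7/4 + 7/3 + 7/2 + 7/1 = 175/12.

175/12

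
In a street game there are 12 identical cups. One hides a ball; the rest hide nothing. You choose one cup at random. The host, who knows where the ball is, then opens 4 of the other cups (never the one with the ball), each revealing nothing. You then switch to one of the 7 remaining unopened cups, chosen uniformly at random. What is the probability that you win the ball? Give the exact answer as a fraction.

11/84

Your original cup holds the ball with probability 1/12, so the other 11 collectively hold it with probability 11/12.
The host can always find 4 empty cups to open, so the reveals don't change that 11/12; it is now spread over the 7 remaining unopened cups.
P(win by switching) = (11/12) · (1/7) = 11/84.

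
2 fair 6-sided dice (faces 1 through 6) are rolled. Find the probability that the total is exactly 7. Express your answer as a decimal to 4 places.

0.1667

There are 6^2 = 36 equally likely outcomes.
The number of ordered 2-tuples from {1,…,6} summing to 7 is 6.
P(sum = 7) = 6/36 = 1/6 ≈ 0.1667.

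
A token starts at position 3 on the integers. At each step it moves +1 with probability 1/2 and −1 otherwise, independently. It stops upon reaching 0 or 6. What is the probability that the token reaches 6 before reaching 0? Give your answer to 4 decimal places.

0.5000

With a fair step, P(i) = ½P(i−1) + ½P(i+1) with P(0)=0, P(6)=1 has the linear solution P(i) = i/6.
P(3) = 3/6 = 1/2 ≈ 0.5000.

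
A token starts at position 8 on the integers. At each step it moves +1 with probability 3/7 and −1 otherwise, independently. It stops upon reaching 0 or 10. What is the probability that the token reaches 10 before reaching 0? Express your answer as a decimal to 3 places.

Let r = q/p = (4/7)/(3/7) = 4/3. The recurrence P(i) = p·P(i+1) + q·P(i−1) with P(0)=0, P(10)=1 gives P(i) = (1 − r^i)/(1 − r^10).
P(8) = (1 − (4/3)^8) / (1 − (4/3)^10) = 75825/141361 ≈ 0.536.

0.536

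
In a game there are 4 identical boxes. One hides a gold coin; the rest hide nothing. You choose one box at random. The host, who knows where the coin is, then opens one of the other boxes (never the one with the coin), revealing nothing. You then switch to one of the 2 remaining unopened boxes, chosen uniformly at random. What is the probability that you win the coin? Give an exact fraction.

3/8

Your original box holds the coin with probability 1/4, so the other 3 collectively hold it with probability 3/4.
The host can always find an empty box to open, so this doesn't change that 3/4; it is now spread over the 2 remaining unopened boxes.
P(win by switching) = (3/4) · (1/2) = 3/8.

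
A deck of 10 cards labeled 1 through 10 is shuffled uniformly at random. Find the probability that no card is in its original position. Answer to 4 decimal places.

This is the derangement probability: permutations of 10 with no fixed point.
D(10) = 10! · (1 − 1/1! + 1/2! − ··· + (−1)^10/10!) = 1334961.
P = 1334961/3628800 = 16481/44800 ≈ 0.3679.

0.3679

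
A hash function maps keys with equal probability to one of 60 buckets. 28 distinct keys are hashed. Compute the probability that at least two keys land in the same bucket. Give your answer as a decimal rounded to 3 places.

It's easier to compute the probability that all 28 are distinct.
P(all distinct) = 60/60 · 59/60 · ··· · 33/60 ≈ 0.001.
So the probability of at least one match is 1 − 0.001 = 0.999.

0.999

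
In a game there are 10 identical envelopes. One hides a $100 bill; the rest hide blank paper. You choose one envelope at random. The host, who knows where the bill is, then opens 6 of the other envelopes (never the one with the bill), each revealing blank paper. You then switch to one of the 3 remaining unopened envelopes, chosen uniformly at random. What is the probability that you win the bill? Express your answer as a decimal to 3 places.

0.300

Your original envelope holds the bill with probability 1/10, so the other 9 collectively hold it with probability 9/10.
The host can always find 6 empty envelopes to open, so the reveals don't change that 9/10; it is now spread over the 3 remaining unopened envelopes.
P(win by switching) = (9/10) · (1/3) = 3/10 ≈ 0.300.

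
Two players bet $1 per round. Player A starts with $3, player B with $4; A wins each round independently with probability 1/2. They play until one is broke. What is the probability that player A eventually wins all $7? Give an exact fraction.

3/7

With a fair step, P(i) = ½P(i−1) + ½P(i+1) with P(0)=0, P(7)=1 has the linear solution P(i) = i/7.
P(3) = 3/7.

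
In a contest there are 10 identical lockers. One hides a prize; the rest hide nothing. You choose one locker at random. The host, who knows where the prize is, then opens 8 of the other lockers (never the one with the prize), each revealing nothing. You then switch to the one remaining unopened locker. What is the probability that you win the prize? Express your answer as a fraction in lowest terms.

9/10

Your original locker holds the prize with probability 1/10, so the other 9 collectively hold it with probability 9/10.
The host can always find 8 empty lockers to open, so the reveals don't change that 9/10; it is now spread over the 1 remaining unopened locker.
P(win by switching) = (9/10) · (1/1) = 9/10.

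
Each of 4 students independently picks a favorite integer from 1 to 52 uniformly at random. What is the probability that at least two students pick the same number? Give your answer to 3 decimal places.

0.111

It's easier to compute the probability that all 4 are distinct.
P(all distinct) = 52/52 · 51/52 · ··· · 49/52 ≈ 0.889.
So the probability of at least one match is 1 − 0.889 = 0.111.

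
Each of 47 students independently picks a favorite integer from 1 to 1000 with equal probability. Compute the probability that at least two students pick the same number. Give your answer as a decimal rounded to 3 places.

0.667

It's easier to compute the probability that all 47 are distinct.
P(all distinct) = 1000/1000 · 999/1000 · ··· · 954/1000 ≈ 0.333.
So the probability of at least one match is 1 − 0.333 = 0.667.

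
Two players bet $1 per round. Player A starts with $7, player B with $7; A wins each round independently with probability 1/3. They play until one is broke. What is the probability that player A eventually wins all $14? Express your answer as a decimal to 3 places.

Let r = q/p = (2/3)/(1/3) = 2. The recurrence P(i) = p·P(i+1) + q·P(i−1) with P(0)=0, P(14)=1 gives P(i) = (1 − r^i)/(1 − r^14).
P(7) = (1 − (2)^7) / (1 − (2)^14) = 1/129 ≈ 0.008.

0.008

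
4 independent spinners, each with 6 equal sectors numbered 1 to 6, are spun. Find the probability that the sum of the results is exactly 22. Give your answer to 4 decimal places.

0.0077

There are 6^4 = 1296 equally likely outcomes.
The number of ordered 4-tuples from {1,…,6} summing to 22 is 10.
P(sum = 22) = 10/1296 = 5/648 ≈ 0.0077.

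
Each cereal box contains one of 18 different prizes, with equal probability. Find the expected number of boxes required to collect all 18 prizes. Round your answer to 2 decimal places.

62.91

After i distinct types are collected, each trial gives a new one with probability (18−i)/18, so the expected wait for the next new type is 18/(18−i).
E = 18/18 + 18/17 + 18/16 + 18/15 + 18/14 + 18/13 + 18/12 + 18/11 + 18/10 + 18/9 + 18/8 + 18/7 + 18/6 + 18/5 + 18/4 + 18/3 + 18/2 + 18/1 = 42822903/680680 ≈ 62.91.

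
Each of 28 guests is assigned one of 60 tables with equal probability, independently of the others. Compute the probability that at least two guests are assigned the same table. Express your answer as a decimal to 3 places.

0.999

It's easier to compute the probability that all 28 are distinct.
P(all distinct) = 60/60 · 59/60 · ··· · 33/60 ≈ 0.001.
So the probability of at least one match is 1 − 0.001 = 0.999.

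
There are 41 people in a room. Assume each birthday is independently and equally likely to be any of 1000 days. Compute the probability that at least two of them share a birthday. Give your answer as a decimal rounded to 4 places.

It's easier to compute the probability that all 41 are distinct.
P(all distinct) = 1000/1000 · 999/1000 · ··· · 960/1000 ≈ 0.4355.
So the probability of at least one match is 1 − 0.4355 = 0.5645.

0.5645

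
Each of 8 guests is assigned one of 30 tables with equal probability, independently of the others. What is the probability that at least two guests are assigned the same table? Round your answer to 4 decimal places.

0.6403

It's easier to compute the probability that all 8 are distinct.
P(all distinct) = 30/30 · 29/30 · ··· · 23/30 ≈ 0.3597.
So the probability of at least one match is 1 − 0.3597 = 0.6403.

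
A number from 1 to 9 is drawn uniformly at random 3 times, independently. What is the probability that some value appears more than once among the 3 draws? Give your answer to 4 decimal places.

0.3086

P(all 3 different) = 9/9 · 8/9 · ··· · 7/9 ≈ 0.6914.
P(at least two equal) = 1 − 0.6914 = 0.3086.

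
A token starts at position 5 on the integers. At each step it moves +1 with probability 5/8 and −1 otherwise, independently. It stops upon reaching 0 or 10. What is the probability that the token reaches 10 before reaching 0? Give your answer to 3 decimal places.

0.928

Let r = q/p = (3/8)/(5/8) = 3/5. The recurrence P(i) = p·P(i+1) + q·P(i−1) with P(0)=0, P(10)=1 gives P(i) = (1 − r^i)/(1 − r^10).
P(5) = (1 − (3/5)^5) / (1 − (3/5)^10) = 3125/3368 ≈ 0.928.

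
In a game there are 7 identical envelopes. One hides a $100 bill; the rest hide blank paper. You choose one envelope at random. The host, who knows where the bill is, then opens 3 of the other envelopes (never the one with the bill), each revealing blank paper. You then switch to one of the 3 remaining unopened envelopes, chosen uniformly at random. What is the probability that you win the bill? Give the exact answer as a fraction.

2/7

Your original envelope holds the bill with probability 1/7, so the other 6 collectively hold it with probability 6/7.
The host can always find 3 empty envelopes to open, so the reveals don't change that 6/7; it is now spread over the 3 remaining unopened envelopes.
P(win by switching) = (6/7) · (1/3) = 2/7.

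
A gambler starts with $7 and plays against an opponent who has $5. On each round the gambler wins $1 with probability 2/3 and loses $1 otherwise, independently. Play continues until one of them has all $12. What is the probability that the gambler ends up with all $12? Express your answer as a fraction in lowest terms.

4064/4095

Let r = q/p = (1/3)/(2/3) = 1/2. The recurrence P(i) = p·P(i+1) + q·P(i−1) with P(0)=0, P(12)=1 gives P(i) = (1 − r^i)/(1 − r^12).
P(7) = (1 − (1/2)^7) / (1 − (1/2)^12) = 4064/4095.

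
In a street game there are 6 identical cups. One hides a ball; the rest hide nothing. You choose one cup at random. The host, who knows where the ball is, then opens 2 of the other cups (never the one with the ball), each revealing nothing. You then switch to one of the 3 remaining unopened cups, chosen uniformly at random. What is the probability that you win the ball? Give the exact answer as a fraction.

Your original cup holds the ball with probability 1/6, so the other 5 collectively hold it with probability 5/6.
The host can always find 2 empty cups to open, so the reveals don't change that 5/6; it is now spread over the 3 remaining unopened cups.
P(win by switching) = (5/6) · (1/3) = 5/18.

5/18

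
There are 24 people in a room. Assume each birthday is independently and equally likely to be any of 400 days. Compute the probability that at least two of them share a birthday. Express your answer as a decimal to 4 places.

It's easier to compute the probability that all 24 are distinct.
P(all distinct) = 400/400 · 399/400 · ··· · 377/400 ≈ 0.4946.
So the probability of at least one match is 1 − 0.4946 = 0.5054.

0.5054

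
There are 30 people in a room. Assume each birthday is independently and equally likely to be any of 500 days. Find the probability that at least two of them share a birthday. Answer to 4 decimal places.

0.5884

It's easier to compute the probability that all 30 are distinct.
P(all distinct) = 500/500 · 499/500 · ··· · 471/500 ≈ 0.4116.
So the probability of at least one match is 1 − 0.4116 = 0.5884.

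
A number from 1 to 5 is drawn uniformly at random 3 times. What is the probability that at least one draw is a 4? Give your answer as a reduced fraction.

P(no draw is a 4) = (4/5)^3 = 64/125.
P(at least one) = 1 − 64/125 = 61/125.

61/125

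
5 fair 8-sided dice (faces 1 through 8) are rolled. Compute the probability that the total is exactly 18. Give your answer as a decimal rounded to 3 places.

There are 8^5 = 32768 equally likely outcomes.
The number of ordered 5-tuples from {1,…,8} summing to 18 is 1750.
P(sum = 18) = 1750/32768 = 875/16384 ≈ 0.053.

0.053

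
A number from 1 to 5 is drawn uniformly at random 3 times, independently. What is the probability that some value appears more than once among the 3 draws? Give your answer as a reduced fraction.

P(all 3 different) = 5/5 · 4/5 · ··· · 3/5 = 12/25.
P(at least two equal) = 1 − 12/25 = 13/25.

13/25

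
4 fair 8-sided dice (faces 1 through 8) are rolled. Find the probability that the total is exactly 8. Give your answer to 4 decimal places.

0.0085

There are 8^4 = 4096 equally likely outcomes.
The number of ordered 4-tuples from {1,…,8} summing to 8 is 35.
P(sum = 8) = 35/4096 ≈ 0.0085.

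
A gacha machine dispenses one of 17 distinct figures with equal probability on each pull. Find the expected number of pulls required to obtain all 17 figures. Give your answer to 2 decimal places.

After i distinct types are collected, each trial gives a new one with probability (17−i)/17, so the expected wait for the next new type is 17/(17−i).
E = 17/17 + 17/16 + 17/15 + 17/14 + 17/13 + 17/12 + 17/11 + 17/10 + 17/9 + 17/8 + 17/7 + 17/6 + 17/5 + 17/4 + 17/3 + 17/2 + 17/1 = 42142223/720720 ≈ 58.47.

58.47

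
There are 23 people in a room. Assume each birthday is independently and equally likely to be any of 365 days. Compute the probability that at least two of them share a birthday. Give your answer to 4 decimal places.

0.5073

It's easier to compute the probability that all 23 are distinct.
P(all distinct) = 365/365 · 364/365 · ··· · 343/365 ≈ 0.4927.
So the probability of at least one match is 1 − 0.4927 = 0.5073.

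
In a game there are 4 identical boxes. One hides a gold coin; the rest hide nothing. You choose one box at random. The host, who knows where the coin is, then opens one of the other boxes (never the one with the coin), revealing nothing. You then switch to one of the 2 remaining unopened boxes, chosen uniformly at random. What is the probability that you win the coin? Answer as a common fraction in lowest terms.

Your original box holds the coin with probability 1/4, so the other 3 collectively hold it with probability 3/4.
The host can always find an empty box to open, so this doesn't change that 3/4; it is now spread over the 2 remaining unopened boxes.
P(win by switching) = (3/4) · (1/2) = 3/8.

3/8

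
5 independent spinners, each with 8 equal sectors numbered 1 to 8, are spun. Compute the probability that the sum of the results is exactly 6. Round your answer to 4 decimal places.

0.0002

There are 8^5 = 32768 equally likely outcomes.
The number of ordered 5-tuples from {1,…,8} summing to 6 is 5.
P(sum = 6) = 5/32768 ≈ 0.0002.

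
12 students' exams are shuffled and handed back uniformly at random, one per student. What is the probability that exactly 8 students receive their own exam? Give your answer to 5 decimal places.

Choose which 8 of the 12 are fixed: C(12,8) = 495 ways.
The remaining 4 must have no fixed point: D(4) = 9.
P = 495·9/479001600 = 1/107520 ≈ 0.00001.

0.00001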